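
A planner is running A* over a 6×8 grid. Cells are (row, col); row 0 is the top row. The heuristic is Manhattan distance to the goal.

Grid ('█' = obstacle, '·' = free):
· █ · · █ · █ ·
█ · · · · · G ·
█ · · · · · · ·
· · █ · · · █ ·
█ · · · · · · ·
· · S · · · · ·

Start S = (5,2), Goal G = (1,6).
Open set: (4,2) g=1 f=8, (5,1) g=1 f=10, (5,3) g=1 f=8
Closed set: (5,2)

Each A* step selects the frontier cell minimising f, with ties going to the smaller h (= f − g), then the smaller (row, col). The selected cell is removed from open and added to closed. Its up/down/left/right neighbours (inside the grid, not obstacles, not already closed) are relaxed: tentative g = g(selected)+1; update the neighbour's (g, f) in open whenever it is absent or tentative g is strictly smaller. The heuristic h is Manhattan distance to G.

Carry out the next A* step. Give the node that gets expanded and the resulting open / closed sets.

expanded=(4,2); open=[(4,1) g=2 f=10, (4,3) g=2 f=8, (5,1) g=1 f=10, (5,3) g=1 f=8]; closed=[(4,2), (5,2)]

step 1: expand (4,2) (f=8, h=7) → closed; open now [(4,1) g=2 f=10, (4,3) g=2 f=8, (5,1) g=1 f=10, (5,3) g=1 f=8]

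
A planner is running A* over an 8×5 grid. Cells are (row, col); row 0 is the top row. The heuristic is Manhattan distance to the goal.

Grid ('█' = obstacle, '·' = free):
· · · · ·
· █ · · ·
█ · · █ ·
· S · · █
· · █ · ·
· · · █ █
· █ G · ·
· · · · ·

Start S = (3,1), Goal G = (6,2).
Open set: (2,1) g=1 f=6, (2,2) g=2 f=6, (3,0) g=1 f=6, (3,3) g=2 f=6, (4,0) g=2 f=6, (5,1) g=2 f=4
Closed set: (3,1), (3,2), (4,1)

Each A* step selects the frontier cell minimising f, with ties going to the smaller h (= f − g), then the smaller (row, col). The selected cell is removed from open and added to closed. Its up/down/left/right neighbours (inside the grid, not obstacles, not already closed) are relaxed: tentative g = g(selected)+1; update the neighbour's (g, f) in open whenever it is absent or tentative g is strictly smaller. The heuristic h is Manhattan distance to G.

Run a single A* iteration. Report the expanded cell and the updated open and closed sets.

expanded=(5,1); open=[(2,1) g=1 f=6, (2,2) g=2 f=6, (3,0) g=1 f=6, (3,3) g=2 f=6, (4,0) g=2 f=6, (5,0) g=3 f=6, (5,2) g=3 f=4]; closed=[(3,1), (3,2), (4,1), (5,1)]

step 1: expand (5,1) (f=4, h=2) → closed; open now [(2,1) g=1 f=6, (2,2) g=2 f=6, (3,0) g=1 f=6, (3,3) g=2 f=6, (4,0) g=2 f=6, (5,0) g=3 f=6, (5,2) g=3 f=4]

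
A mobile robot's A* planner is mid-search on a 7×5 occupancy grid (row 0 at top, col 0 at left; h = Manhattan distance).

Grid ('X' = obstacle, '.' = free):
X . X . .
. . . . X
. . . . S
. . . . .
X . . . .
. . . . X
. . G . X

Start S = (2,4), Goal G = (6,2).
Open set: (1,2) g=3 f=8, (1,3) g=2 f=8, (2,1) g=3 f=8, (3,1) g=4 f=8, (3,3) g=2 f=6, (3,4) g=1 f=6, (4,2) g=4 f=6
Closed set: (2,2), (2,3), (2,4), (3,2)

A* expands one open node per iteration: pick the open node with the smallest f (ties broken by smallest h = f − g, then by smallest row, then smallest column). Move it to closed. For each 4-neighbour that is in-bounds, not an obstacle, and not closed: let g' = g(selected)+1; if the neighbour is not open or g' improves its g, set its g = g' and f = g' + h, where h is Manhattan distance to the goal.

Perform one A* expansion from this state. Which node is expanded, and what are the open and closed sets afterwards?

expanded=(4,2); open=[(1,2) g=3 f=8, (1,3) g=2 f=8, (2,1) g=3 f=8, (3,1) g=4 f=8, (3,3) g=2 f=6, (3,4) g=1 f=6, (4,1) g=5 f=8, (4,3) g=5 f=8, (5,2) g=5 f=6]; closed=[(2,2), (2,3), (2,4), (3,2), (4,2)]

step 1: expand (4,2) (f=6, h=2) → closed; open now [(1,2) g=3 f=8, (1,3) g=2 f=8, (2,1) g=3 f=8, (3,1) g=4 f=8, (3,3) g=2 f=6, (3,4) g=1 f=6, (4,1) g=5 f=8, (4,3) g=5 f=8, (5,2) g=5 f=6]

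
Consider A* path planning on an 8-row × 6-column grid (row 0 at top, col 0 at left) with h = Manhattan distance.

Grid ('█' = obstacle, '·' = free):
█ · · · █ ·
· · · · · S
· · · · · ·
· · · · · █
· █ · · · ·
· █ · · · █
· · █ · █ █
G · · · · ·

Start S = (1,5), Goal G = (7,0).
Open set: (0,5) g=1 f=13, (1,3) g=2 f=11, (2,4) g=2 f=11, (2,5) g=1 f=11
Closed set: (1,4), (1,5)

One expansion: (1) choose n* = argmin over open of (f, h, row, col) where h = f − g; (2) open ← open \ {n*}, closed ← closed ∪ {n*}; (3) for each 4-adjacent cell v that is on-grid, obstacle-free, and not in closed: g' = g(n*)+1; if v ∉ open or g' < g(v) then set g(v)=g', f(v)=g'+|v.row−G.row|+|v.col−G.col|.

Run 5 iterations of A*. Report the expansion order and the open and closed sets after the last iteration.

step 1: expand (1,3) (f=11, h=9) → closed; open now [(0,3) g=3 f=13, (0,5) g=1 f=13, (1,2) g=3 f=11, (2,3) g=3 f=11, (2,4) g=2 f=11, (2,5) g=1 f=11]
step 2: expand (1,2) (f=11, h=8) → closed; open now [(0,2) g=4 f=13, (0,3) g=3 f=13, (0,5) g=1 f=13, (1,1) g=4 f=11, (2,2) g=4 f=11, (2,3) g=3 f=11, (2,4) g=2 f=11, (2,5) g=1 f=11]
step 3: expand (1,1) (f=11, h=7) → closed; open now [(0,1) g=5 f=13, (0,2) g=4 f=13, (0,3) g=3 f=13, (0,5) g=1 f=13, (1,0) g=5 f=11, (2,1) g=5 f=11, (2,2) g=4 f=11, (2,3) g=3 f=11, (2,4) g=2 f=11, (2,5) g=1 f=11]
step 4: expand (1,0) (f=11, h=6) → closed; open now [(0,1) g=5 f=13, (0,2) g=4 f=13, (0,3) g=3 f=13, (0,5) g=1 f=13, (2,0) g=6 f=11, (2,1) g=5 f=11, (2,2) g=4 f=11, (2,3) g=3 f=11, (2,4) g=2 f=11, (2,5) g=1 f=11]
step 5: expand (2,0) (f=11, h=5) → closed; open now [(0,1) g=5 f=13, (0,2) g=4 f=13, (0,3) g=3 f=13, (0,5) g=1 f=13, (2,1) g=5 f=11, (2,2) g=4 f=11, (2,3) g=3 f=11, (2,4) g=2 f=11, (2,5) g=1 f=11, (3,0) g=7 f=11]

order=[(1,3) → (1,2) → (1,1) → (1,0) → (2,0)]; open=[(0,1) g=5 f=13, (0,2) g=4 f=13, (0,3) g=3 f=13, (0,5) g=1 f=13, (2,1) g=5 f=11, (2,2) g=4 f=11, (2,3) g=3 f=11, (2,4) g=2 f=11, (2,5) g=1 f=11, (3,0) g=7 f=11]; closed=[(1,0), (1,1), (1,2), (1,3), (1,4), (1,5), (2,0)]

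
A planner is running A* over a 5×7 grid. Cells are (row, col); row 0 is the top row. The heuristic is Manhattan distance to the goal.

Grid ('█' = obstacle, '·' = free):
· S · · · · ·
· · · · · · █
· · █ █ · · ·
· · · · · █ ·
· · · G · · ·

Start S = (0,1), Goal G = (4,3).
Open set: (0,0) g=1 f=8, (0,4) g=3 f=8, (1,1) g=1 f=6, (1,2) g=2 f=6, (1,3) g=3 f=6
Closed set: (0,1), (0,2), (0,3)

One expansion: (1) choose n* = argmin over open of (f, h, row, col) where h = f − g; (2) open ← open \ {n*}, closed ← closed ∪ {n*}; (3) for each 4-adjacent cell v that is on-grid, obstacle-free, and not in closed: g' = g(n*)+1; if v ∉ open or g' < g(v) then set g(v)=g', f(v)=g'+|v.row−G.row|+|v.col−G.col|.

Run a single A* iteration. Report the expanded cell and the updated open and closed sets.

expanded=(1,3); open=[(0,0) g=1 f=8, (0,4) g=3 f=8, (1,1) g=1 f=6, (1,2) g=2 f=6, (1,4) g=4 f=8]; closed=[(0,1), (0,2), (0,3), (1,3)]

step 1: expand (1,3) (f=6, h=3) → closed; open now [(0,0) g=1 f=8, (0,4) g=3 f=8, (1,1) g=1 f=6, (1,2) g=2 f=6, (1,4) g=4 f=8]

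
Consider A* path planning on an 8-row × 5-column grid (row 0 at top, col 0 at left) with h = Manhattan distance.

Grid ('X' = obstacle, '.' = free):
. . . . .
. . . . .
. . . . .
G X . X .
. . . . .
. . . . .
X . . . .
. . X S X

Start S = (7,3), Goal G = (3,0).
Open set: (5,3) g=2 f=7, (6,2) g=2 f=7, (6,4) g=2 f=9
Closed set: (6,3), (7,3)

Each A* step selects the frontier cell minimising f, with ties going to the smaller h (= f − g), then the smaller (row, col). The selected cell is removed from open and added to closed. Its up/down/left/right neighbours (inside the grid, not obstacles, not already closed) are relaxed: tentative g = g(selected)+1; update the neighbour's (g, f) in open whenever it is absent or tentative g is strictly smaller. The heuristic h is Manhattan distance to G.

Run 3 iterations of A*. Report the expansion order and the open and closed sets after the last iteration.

step 1: expand (5,3) (f=7, h=5) → closed; open now [(4,3) g=3 f=7, (5,2) g=3 f=7, (5,4) g=3 f=9, (6,2) g=2 f=7, (6,4) g=2 f=9]
step 2: expand (4,3) (f=7, h=4) → closed; open now [(4,2) g=4 f=7, (4,4) g=4 f=9, (5,2) g=3 f=7, (5,4) g=3 f=9, (6,2) g=2 f=7, (6,4) g=2 f=9]
step 3: expand (4,2) (f=7, h=3) → closed; open now [(3,2) g=5 f=7, (4,1) g=5 f=7, (4,4) g=4 f=9, (5,2) g=3 f=7, (5,4) g=3 f=9, (6,2) g=2 f=7, (6,4) g=2 f=9]

order=[(5,3) → (4,3) → (4,2)]; open=[(3,2) g=5 f=7, (4,1) g=5 f=7, (4,4) g=4 f=9, (5,2) g=3 f=7, (5,4) g=3 f=9, (6,2) g=2 f=7, (6,4) g=2 f=9]; closed=[(4,2), (4,3), (5,3), (6,3), (7,3)]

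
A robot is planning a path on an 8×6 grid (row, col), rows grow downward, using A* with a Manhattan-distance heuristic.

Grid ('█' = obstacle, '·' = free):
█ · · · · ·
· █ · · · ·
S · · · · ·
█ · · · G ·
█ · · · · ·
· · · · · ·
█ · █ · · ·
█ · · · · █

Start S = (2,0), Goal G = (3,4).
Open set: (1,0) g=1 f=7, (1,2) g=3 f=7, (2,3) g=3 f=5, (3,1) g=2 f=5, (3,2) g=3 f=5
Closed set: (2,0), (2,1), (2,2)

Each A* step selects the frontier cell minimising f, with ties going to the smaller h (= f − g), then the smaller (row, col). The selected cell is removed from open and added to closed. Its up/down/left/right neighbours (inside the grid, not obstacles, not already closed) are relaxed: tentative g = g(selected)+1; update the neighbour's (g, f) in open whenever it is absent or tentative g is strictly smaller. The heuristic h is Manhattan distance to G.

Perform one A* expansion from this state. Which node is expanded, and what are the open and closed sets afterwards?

step 1: expand (2,3) (f=5, h=2) → closed; open now [(1,0) g=1 f=7, (1,2) g=3 f=7, (1,3) g=4 f=7, (2,4) g=4 f=5, (3,1) g=2 f=5, (3,2) g=3 f=5, (3,3) g=4 f=5]

expanded=(2,3); open=[(1,0) g=1 f=7, (1,2) g=3 f=7, (1,3) g=4 f=7, (2,4) g=4 f=5, (3,1) g=2 f=5, (3,2) g=3 f=5, (3,3) g=4 f=5]; closed=[(2,0), (2,1), (2,2), (2,3)]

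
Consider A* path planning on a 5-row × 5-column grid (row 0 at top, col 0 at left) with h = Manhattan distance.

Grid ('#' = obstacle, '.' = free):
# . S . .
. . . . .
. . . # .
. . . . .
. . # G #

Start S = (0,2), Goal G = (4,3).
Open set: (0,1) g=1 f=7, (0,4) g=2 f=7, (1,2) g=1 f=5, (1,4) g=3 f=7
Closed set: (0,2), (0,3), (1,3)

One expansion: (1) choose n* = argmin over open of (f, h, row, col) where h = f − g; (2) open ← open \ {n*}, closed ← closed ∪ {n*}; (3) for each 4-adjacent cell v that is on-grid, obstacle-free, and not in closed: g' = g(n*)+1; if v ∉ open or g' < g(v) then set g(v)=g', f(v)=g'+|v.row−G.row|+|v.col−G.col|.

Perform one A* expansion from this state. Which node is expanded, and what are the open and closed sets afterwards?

expanded=(1,2); open=[(0,1) g=1 f=7, (0,4) g=2 f=7, (1,1) g=2 f=7, (1,4) g=3 f=7, (2,2) g=2 f=5]; closed=[(0,2), (0,3), (1,2), (1,3)]

step 1: expand (1,2) (f=5, h=4) → closed; open now [(0,1) g=1 f=7, (0,4) g=2 f=7, (1,1) g=2 f=7, (1,4) g=3 f=7, (2,2) g=2 f=5]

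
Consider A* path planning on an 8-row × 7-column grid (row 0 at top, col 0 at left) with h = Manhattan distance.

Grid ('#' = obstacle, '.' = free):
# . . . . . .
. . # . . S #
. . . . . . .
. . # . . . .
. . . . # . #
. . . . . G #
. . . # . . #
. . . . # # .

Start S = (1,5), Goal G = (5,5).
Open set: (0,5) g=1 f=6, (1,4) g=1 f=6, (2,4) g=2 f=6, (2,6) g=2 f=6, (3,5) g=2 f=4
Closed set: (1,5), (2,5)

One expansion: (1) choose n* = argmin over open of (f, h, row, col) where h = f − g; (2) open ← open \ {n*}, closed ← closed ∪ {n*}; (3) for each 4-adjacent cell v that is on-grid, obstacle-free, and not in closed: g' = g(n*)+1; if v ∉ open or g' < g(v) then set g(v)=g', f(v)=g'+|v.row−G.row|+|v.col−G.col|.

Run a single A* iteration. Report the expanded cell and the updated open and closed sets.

expanded=(3,5); open=[(0,5) g=1 f=6, (1,4) g=1 f=6, (2,4) g=2 f=6, (2,6) g=2 f=6, (3,4) g=3 f=6, (3,6) g=3 f=6, (4,5) g=3 f=4]; closed=[(1,5), (2,5), (3,5)]

step 1: expand (3,5) (f=4, h=2) → closed; open now [(0,5) g=1 f=6, (1,4) g=1 f=6, (2,4) g=2 f=6, (2,6) g=2 f=6, (3,4) g=3 f=6, (3,6) g=3 f=6, (4,5) g=3 f=4]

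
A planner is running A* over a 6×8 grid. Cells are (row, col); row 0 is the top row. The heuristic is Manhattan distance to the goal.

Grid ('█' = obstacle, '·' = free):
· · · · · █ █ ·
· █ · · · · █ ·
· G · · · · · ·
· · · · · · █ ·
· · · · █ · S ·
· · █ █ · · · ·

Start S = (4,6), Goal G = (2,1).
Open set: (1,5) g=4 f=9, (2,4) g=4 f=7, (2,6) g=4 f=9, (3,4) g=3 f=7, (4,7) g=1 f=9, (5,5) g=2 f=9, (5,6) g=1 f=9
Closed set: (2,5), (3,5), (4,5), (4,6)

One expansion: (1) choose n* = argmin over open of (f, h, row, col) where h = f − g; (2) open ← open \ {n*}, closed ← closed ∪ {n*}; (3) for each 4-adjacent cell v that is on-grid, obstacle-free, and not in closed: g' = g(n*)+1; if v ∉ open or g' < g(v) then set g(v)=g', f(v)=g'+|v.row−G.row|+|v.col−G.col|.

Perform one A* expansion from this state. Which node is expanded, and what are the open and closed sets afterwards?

expanded=(2,4); open=[(1,4) g=5 f=9, (1,5) g=4 f=9, (2,3) g=5 f=7, (2,6) g=4 f=9, (3,4) g=3 f=7, (4,7) g=1 f=9, (5,5) g=2 f=9, (5,6) g=1 f=9]; closed=[(2,4), (2,5), (3,5), (4,5), (4,6)]

step 1: expand (2,4) (f=7, h=3) → closed; open now [(1,4) g=5 f=9, (1,5) g=4 f=9, (2,3) g=5 f=7, (2,6) g=4 f=9, (3,4) g=3 f=7, (4,7) g=1 f=9, (5,5) g=2 f=9, (5,6) g=1 f=9]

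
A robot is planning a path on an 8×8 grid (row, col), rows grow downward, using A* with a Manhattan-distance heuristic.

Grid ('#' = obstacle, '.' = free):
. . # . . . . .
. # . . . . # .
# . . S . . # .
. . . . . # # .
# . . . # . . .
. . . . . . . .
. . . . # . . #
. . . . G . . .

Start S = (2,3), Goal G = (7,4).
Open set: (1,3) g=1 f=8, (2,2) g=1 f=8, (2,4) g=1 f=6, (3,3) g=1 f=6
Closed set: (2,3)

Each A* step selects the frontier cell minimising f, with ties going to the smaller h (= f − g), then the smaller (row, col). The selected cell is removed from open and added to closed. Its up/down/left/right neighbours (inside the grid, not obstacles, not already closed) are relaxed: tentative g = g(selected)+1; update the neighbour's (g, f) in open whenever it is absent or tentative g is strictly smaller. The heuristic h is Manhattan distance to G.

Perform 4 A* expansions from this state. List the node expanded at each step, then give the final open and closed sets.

order=[(2,4) → (3,4) → (3,3) → (4,3)]; open=[(1,3) g=1 f=8, (1,4) g=2 f=8, (2,2) g=1 f=8, (2,5) g=2 f=8, (3,2) g=2 f=8, (4,2) g=3 f=8, (5,3) g=3 f=6]; closed=[(2,3), (2,4), (3,3), (3,4), (4,3)]

step 1: expand (2,4) (f=6, h=5) → closed; open now [(1,3) g=1 f=8, (1,4) g=2 f=8, (2,2) g=1 f=8, (2,5) g=2 f=8, (3,3) g=1 f=6, (3,4) g=2 f=6]
step 2: expand (3,4) (f=6, h=4) → closed; open now [(1,3) g=1 f=8, (1,4) g=2 f=8, (2,2) g=1 f=8, (2,5) g=2 f=8, (3,3) g=1 f=6]
step 3: expand (3,3) (f=6, h=5) → closed; open now [(1,3) g=1 f=8, (1,4) g=2 f=8, (2,2) g=1 f=8, (2,5) g=2 f=8, (3,2) g=2 f=8, (4,3) g=2 f=6]
step 4: expand (4,3) (f=6, h=4) → closed; open now [(1,3) g=1 f=8, (1,4) g=2 f=8, (2,2) g=1 f=8, (2,5) g=2 f=8, (3,2) g=2 f=8, (4,2) g=3 f=8, (5,3) g=3 f=6]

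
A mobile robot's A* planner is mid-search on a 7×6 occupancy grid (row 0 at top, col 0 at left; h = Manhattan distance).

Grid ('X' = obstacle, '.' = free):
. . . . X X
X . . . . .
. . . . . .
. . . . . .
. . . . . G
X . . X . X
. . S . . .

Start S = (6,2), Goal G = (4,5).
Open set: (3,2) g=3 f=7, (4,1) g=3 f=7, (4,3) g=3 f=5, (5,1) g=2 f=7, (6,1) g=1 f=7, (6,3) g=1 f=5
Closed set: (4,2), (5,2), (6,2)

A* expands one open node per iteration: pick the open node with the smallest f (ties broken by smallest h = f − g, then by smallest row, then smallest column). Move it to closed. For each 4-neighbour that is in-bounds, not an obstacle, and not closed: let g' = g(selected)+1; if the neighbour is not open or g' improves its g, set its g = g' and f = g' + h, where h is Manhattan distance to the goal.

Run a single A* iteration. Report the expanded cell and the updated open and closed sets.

expanded=(4,3); open=[(3,2) g=3 f=7, (3,3) g=4 f=7, (4,1) g=3 f=7, (4,4) g=4 f=5, (5,1) g=2 f=7, (6,1) g=1 f=7, (6,3) g=1 f=5]; closed=[(4,2), (4,3), (5,2), (6,2)]

step 1: expand (4,3) (f=5, h=2) → closed; open now [(3,2) g=3 f=7, (3,3) g=4 f=7, (4,1) g=3 f=7, (4,4) g=4 f=5, (5,1) g=2 f=7, (6,1) g=1 f=7, (6,3) g=1 f=5]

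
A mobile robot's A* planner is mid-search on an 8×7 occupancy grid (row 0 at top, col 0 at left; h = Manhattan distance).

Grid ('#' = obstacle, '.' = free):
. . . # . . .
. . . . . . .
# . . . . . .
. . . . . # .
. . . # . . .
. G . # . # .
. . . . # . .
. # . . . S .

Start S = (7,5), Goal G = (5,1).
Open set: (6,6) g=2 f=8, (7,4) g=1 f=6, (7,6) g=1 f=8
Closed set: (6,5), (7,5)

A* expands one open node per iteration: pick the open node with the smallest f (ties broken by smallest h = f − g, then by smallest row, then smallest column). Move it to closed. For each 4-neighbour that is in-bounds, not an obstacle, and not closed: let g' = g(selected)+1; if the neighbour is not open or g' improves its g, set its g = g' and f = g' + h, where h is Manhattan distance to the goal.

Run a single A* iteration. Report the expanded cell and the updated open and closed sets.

expanded=(7,4); open=[(6,6) g=2 f=8, (7,3) g=2 f=6, (7,6) g=1 f=8]; closed=[(6,5), (7,4), (7,5)]

step 1: expand (7,4) (f=6, h=5) → closed; open now [(6,6) g=2 f=8, (7,3) g=2 f=6, (7,6) g=1 f=8]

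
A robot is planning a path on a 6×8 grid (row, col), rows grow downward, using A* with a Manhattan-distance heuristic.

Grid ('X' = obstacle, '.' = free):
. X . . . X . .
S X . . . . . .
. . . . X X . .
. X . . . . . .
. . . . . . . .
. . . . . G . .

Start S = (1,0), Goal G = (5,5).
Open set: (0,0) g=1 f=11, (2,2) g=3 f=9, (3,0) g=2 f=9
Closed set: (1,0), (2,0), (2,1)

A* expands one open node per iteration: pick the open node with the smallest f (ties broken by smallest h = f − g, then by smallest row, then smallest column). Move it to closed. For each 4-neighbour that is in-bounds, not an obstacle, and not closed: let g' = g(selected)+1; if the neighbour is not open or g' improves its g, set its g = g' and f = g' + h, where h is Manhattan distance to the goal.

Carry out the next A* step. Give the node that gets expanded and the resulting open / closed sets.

step 1: expand (2,2) (f=9, h=6) → closed; open now [(0,0) g=1 f=11, (1,2) g=4 f=11, (2,3) g=4 f=9, (3,0) g=2 f=9, (3,2) g=4 f=9]

expanded=(2,2); open=[(0,0) g=1 f=11, (1,2) g=4 f=11, (2,3) g=4 f=9, (3,0) g=2 f=9, (3,2) g=4 f=9]; closed=[(1,0), (2,0), (2,1), (2,2)]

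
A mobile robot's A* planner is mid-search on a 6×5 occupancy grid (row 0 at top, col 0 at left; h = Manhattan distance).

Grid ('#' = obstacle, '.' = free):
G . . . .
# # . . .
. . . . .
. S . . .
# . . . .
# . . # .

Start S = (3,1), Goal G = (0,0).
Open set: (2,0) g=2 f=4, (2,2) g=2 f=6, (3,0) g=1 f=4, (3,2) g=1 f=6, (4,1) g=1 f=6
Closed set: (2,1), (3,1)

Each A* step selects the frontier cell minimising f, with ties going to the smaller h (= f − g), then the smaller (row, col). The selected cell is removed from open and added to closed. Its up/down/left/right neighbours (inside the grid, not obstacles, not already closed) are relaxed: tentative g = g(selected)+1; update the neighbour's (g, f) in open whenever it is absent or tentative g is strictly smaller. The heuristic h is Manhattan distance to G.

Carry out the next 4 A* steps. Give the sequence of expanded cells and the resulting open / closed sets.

step 1: expand (2,0) (f=4, h=2) → closed; open now [(2,2) g=2 f=6, (3,0) g=1 f=4, (3,2) g=1 f=6, (4,1) g=1 f=6]
step 2: expand (3,0) (f=4, h=3) → closed; open now [(2,2) g=2 f=6, (3,2) g=1 f=6, (4,1) g=1 f=6]
step 3: expand (2,2) (f=6, h=4) → closed; open now [(1,2) g=3 f=6, (2,3) g=3 f=8, (3,2) g=1 f=6, (4,1) g=1 f=6]
step 4: expand (1,2) (f=6, h=3) → closed; open now [(0,2) g=4 f=6, (1,3) g=4 f=8, (2,3) g=3 f=8, (3,2) g=1 f=6, (4,1) g=1 f=6]

order=[(2,0) → (3,0) → (2,2) → (1,2)]; open=[(0,2) g=4 f=6, (1,3) g=4 f=8, (2,3) g=3 f=8, (3,2) g=1 f=6, (4,1) g=1 f=6]; closed=[(1,2), (2,0), (2,1), (2,2), (3,0), (3,1)]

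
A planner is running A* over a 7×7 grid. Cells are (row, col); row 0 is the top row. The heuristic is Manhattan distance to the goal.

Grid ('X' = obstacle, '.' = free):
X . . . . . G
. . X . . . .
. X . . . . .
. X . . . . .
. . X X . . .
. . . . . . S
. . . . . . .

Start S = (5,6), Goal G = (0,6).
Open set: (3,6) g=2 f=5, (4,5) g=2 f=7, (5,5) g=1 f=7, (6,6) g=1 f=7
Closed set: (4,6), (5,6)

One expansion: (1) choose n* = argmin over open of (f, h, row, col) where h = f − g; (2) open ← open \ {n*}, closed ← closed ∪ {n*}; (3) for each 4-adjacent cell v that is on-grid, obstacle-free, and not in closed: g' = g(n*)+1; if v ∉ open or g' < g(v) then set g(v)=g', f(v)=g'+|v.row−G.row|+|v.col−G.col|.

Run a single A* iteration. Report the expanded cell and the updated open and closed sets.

expanded=(3,6); open=[(2,6) g=3 f=5, (3,5) g=3 f=7, (4,5) g=2 f=7, (5,5) g=1 f=7, (6,6) g=1 f=7]; closed=[(3,6), (4,6), (5,6)]

step 1: expand (3,6) (f=5, h=3) → closed; open now [(2,6) g=3 f=5, (3,5) g=3 f=7, (4,5) g=2 f=7, (5,5) g=1 f=7, (6,6) g=1 f=7]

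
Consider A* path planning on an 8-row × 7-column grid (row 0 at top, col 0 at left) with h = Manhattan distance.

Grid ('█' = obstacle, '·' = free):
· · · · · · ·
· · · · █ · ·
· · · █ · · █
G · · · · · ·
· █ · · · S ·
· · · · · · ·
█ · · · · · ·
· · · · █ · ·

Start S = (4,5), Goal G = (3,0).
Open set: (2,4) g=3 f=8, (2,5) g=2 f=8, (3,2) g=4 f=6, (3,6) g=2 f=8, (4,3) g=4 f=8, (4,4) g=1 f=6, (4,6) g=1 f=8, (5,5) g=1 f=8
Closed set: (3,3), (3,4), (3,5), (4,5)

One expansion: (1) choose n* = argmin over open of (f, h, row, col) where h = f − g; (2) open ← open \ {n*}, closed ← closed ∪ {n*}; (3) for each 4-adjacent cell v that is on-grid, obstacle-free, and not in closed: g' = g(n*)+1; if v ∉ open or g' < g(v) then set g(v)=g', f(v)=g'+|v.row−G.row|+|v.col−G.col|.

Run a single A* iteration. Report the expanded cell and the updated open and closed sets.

expanded=(3,2); open=[(2,2) g=5 f=8, (2,4) g=3 f=8, (2,5) g=2 f=8, (3,1) g=5 f=6, (3,6) g=2 f=8, (4,2) g=5 f=8, (4,3) g=4 f=8, (4,4) g=1 f=6, (4,6) g=1 f=8, (5,5) g=1 f=8]; closed=[(3,2), (3,3), (3,4), (3,5), (4,5)]

step 1: expand (3,2) (f=6, h=2) → closed; open now [(2,2) g=5 f=8, (2,4) g=3 f=8, (2,5) g=2 f=8, (3,1) g=5 f=6, (3,6) g=2 f=8, (4,2) g=5 f=8, (4,3) g=4 f=8, (4,4) g=1 f=6, (4,6) g=1 f=8, (5,5) g=1 f=8]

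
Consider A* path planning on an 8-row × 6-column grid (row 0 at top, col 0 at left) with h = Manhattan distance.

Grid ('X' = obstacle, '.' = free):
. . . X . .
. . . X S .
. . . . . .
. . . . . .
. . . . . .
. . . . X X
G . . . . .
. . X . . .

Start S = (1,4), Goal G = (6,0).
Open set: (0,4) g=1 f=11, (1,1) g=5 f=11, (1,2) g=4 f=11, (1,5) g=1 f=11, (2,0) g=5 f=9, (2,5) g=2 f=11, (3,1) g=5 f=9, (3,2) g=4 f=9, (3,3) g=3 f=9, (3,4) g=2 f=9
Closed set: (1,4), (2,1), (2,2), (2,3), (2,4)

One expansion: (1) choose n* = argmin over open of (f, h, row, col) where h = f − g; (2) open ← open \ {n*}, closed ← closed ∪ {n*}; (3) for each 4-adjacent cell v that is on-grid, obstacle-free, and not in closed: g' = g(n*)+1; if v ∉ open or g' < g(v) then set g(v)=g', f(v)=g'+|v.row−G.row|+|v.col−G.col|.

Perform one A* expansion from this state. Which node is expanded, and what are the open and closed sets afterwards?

step 1: expand (2,0) (f=9, h=4) → closed; open now [(0,4) g=1 f=11, (1,0) g=6 f=11, (1,1) g=5 f=11, (1,2) g=4 f=11, (1,5) g=1 f=11, (2,5) g=2 f=11, (3,0) g=6 f=9, (3,1) g=5 f=9, (3,2) g=4 f=9, (3,3) g=3 f=9, (3,4) g=2 f=9]

expanded=(2,0); open=[(0,4) g=1 f=11, (1,0) g=6 f=11, (1,1) g=5 f=11, (1,2) g=4 f=11, (1,5) g=1 f=11, (2,5) g=2 f=11, (3,0) g=6 f=9, (3,1) g=5 f=9, (3,2) g=4 f=9, (3,3) g=3 f=9, (3,4) g=2 f=9]; closed=[(1,4), (2,0), (2,1), (2,2), (2,3), (2,4)]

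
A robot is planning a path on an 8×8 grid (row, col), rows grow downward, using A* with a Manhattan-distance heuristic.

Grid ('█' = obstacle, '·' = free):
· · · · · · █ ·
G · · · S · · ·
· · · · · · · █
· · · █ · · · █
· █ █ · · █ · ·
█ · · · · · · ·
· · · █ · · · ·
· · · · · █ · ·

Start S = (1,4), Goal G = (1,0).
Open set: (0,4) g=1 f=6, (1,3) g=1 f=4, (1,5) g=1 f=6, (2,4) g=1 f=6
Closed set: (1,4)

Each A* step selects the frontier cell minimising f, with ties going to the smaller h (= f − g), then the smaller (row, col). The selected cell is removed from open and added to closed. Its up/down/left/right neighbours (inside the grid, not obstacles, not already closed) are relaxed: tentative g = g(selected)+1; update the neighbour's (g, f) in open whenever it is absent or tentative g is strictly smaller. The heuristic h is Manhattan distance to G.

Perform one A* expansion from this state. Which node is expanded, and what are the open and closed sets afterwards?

step 1: expand (1,3) (f=4, h=3) → closed; open now [(0,3) g=2 f=6, (0,4) g=1 f=6, (1,2) g=2 f=4, (1,5) g=1 f=6, (2,3) g=2 f=6, (2,4) g=1 f=6]

expanded=(1,3); open=[(0,3) g=2 f=6, (0,4) g=1 f=6, (1,2) g=2 f=4, (1,5) g=1 f=6, (2,3) g=2 f=6, (2,4) g=1 f=6]; closed=[(1,3), (1,4)]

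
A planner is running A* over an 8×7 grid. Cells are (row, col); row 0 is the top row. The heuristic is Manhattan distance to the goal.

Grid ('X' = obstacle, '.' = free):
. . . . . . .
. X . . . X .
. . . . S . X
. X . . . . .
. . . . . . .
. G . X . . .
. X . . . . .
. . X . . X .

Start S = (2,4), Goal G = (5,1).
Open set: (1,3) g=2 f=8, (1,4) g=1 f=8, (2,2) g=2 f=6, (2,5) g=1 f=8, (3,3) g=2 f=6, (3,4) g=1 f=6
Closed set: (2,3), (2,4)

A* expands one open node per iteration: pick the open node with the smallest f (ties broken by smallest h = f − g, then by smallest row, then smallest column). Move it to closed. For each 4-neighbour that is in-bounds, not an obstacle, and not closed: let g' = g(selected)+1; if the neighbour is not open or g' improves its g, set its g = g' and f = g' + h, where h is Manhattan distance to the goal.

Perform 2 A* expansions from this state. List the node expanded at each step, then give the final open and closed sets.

order=[(2,2) → (2,1)]; open=[(1,2) g=3 f=8, (1,3) g=2 f=8, (1,4) g=1 f=8, (2,0) g=4 f=8, (2,5) g=1 f=8, (3,2) g=3 f=6, (3,3) g=2 f=6, (3,4) g=1 f=6]; closed=[(2,1), (2,2), (2,3), (2,4)]

step 1: expand (2,2) (f=6, h=4) → closed; open now [(1,2) g=3 f=8, (1,3) g=2 f=8, (1,4) g=1 f=8, (2,1) g=3 f=6, (2,5) g=1 f=8, (3,2) g=3 f=6, (3,3) g=2 f=6, (3,4) g=1 f=6]
step 2: expand (2,1) (f=6, h=3) → closed; open now [(1,2) g=3 f=8, (1,3) g=2 f=8, (1,4) g=1 f=8, (2,0) g=4 f=8, (2,5) g=1 f=8, (3,2) g=3 f=6, (3,3) g=2 f=6, (3,4) g=1 f=6]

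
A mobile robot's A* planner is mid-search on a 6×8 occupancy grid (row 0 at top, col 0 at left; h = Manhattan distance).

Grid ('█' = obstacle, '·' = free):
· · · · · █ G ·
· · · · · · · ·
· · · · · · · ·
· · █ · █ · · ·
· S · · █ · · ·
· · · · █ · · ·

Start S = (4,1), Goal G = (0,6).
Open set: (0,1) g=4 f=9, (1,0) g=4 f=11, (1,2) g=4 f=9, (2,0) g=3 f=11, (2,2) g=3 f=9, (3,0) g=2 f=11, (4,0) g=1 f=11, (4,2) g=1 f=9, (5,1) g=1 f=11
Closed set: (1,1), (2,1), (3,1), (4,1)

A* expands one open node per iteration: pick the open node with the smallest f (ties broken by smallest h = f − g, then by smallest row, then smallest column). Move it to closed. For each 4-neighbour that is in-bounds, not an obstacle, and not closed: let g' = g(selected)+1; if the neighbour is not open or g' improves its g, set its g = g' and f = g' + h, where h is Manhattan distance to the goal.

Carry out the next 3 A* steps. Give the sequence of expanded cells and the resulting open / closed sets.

order=[(0,1) → (0,2) → (0,3)]; open=[(0,0) g=5 f=11, (0,4) g=7 f=9, (1,0) g=4 f=11, (1,2) g=4 f=9, (1,3) g=7 f=11, (2,0) g=3 f=11, (2,2) g=3 f=9, (3,0) g=2 f=11, (4,0) g=1 f=11, (4,2) g=1 f=9, (5,1) g=1 f=11]; closed=[(0,1), (0,2), (0,3), (1,1), (2,1), (3,1), (4,1)]

step 1: expand (0,1) (f=9, h=5) → closed; open now [(0,0) g=5 f=11, (0,2) g=5 f=9, (1,0) g=4 f=11, (1,2) g=4 f=9, (2,0) g=3 f=11, (2,2) g=3 f=9, (3,0) g=2 f=11, (4,0) g=1 f=11, (4,2) g=1 f=9, (5,1) g=1 f=11]
step 2: expand (0,2) (f=9, h=4) → closed; open now [(0,0) g=5 f=11, (0,3) g=6 f=9, (1,0) g=4 f=11, (1,2) g=4 f=9, (2,0) g=3 f=11, (2,2) g=3 f=9, (3,0) g=2 f=11, (4,0) g=1 f=11, (4,2) g=1 f=9, (5,1) g=1 f=11]
step 3: expand (0,3) (f=9, h=3) → closed; open now [(0,0) g=5 f=11, (0,4) g=7 f=9, (1,0) g=4 f=11, (1,2) g=4 f=9, (1,3) g=7 f=11, (2,0) g=3 f=11, (2,2) g=3 f=9, (3,0) g=2 f=11, (4,0) g=1 f=11, (4,2) g=1 f=9, (5,1) g=1 f=11]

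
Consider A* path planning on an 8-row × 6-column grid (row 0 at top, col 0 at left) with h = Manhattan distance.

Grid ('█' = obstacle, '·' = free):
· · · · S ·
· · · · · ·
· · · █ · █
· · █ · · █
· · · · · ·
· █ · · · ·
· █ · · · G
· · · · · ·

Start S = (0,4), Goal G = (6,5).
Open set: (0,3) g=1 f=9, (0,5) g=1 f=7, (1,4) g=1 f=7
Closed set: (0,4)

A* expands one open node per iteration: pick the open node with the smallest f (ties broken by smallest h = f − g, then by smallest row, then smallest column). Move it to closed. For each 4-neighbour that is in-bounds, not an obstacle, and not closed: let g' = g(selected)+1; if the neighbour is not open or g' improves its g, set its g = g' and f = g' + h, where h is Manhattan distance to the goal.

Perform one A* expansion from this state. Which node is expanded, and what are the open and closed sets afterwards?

step 1: expand (0,5) (f=7, h=6) → closed; open now [(0,3) g=1 f=9, (1,4) g=1 f=7, (1,5) g=2 f=7]

expanded=(0,5); open=[(0,3) g=1 f=9, (1,4) g=1 f=7, (1,5) g=2 f=7]; closed=[(0,4), (0,5)]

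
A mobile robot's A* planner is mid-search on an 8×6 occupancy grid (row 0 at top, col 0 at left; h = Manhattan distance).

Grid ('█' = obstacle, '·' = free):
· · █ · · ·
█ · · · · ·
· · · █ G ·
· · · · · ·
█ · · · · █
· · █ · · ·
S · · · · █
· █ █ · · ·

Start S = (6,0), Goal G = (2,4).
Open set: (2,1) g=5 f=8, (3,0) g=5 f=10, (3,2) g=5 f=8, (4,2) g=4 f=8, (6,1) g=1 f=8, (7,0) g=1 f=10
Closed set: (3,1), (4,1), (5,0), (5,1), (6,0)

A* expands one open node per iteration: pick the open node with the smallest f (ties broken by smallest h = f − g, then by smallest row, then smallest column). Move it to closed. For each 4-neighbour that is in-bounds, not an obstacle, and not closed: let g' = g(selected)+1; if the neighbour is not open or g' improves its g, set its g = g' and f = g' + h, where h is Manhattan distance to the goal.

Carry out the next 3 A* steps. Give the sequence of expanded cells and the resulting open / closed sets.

step 1: expand (2,1) (f=8, h=3) → closed; open now [(1,1) g=6 f=10, (2,0) g=6 f=10, (2,2) g=6 f=8, (3,0) g=5 f=10, (3,2) g=5 f=8, (4,2) g=4 f=8, (6,1) g=1 f=8, (7,0) g=1 f=10]
step 2: expand (2,2) (f=8, h=2) → closed; open now [(1,1) g=6 f=10, (1,2) g=7 f=10, (2,0) g=6 f=10, (3,0) g=5 f=10, (3,2) g=5 f=8, (4,2) g=4 f=8, (6,1) g=1 f=8, (7,0) g=1 f=10]
step 3: expand (3,2) (f=8, h=3) → closed; open now [(1,1) g=6 f=10, (1,2) g=7 f=10, (2,0) g=6 f=10, (3,0) g=5 f=10, (3,3) g=6 f=8, (4,2) g=4 f=8, (6,1) g=1 f=8, (7,0) g=1 f=10]

order=[(2,1) → (2,2) → (3,2)]; open=[(1,1) g=6 f=10, (1,2) g=7 f=10, (2,0) g=6 f=10, (3,0) g=5 f=10, (3,3) g=6 f=8, (4,2) g=4 f=8, (6,1) g=1 f=8, (7,0) g=1 f=10]; closed=[(2,1), (2,2), (3,1), (3,2), (4,1), (5,0), (5,1), (6,0)]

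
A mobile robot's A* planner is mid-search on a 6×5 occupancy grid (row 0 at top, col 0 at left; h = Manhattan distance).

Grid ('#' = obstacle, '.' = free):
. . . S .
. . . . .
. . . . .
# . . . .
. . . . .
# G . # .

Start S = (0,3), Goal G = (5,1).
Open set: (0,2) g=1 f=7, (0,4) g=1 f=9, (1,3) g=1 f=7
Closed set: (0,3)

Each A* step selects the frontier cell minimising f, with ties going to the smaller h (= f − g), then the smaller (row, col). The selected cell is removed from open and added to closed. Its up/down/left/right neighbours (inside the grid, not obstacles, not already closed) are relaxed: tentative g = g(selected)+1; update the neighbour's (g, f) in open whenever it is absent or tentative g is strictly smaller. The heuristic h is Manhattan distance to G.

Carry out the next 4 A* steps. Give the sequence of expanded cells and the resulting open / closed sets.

order=[(0,2) → (0,1) → (1,1) → (2,1)]; open=[(0,0) g=3 f=9, (0,4) g=1 f=9, (1,0) g=4 f=9, (1,2) g=2 f=7, (1,3) g=1 f=7, (2,0) g=5 f=9, (2,2) g=5 f=9, (3,1) g=5 f=7]; closed=[(0,1), (0,2), (0,3), (1,1), (2,1)]

step 1: expand (0,2) (f=7, h=6) → closed; open now [(0,1) g=2 f=7, (0,4) g=1 f=9, (1,2) g=2 f=7, (1,3) g=1 f=7]
step 2: expand (0,1) (f=7, h=5) → closed; open now [(0,0) g=3 f=9, (0,4) g=1 f=9, (1,1) g=3 f=7, (1,2) g=2 f=7, (1,3) g=1 f=7]
step 3: expand (1,1) (f=7, h=4) → closed; open now [(0,0) g=3 f=9, (0,4) g=1 f=9, (1,0) g=4 f=9, (1,2) g=2 f=7, (1,3) g=1 f=7, (2,1) g=4 f=7]
step 4: expand (2,1) (f=7, h=3) → closed; open now [(0,0) g=3 f=9, (0,4) g=1 f=9, (1,0) g=4 f=9, (1,2) g=2 f=7, (1,3) g=1 f=7, (2,0) g=5 f=9, (2,2) g=5 f=9, (3,1) g=5 f=7]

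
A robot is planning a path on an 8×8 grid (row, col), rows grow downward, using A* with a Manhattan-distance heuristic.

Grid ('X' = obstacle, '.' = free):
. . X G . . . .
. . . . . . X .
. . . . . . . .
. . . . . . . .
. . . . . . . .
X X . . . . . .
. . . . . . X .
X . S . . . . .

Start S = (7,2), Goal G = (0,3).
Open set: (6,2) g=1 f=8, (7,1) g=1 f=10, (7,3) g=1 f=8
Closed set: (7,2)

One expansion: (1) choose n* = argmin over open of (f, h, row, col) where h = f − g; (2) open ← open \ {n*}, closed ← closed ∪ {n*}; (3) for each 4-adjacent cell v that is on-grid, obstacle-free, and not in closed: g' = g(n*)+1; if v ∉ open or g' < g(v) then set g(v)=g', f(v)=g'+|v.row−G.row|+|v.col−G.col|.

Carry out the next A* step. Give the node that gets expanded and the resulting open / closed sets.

step 1: expand (6,2) (f=8, h=7) → closed; open now [(5,2) g=2 f=8, (6,1) g=2 f=10, (6,3) g=2 f=8, (7,1) g=1 f=10, (7,3) g=1 f=8]

expanded=(6,2); open=[(5,2) g=2 f=8, (6,1) g=2 f=10, (6,3) g=2 f=8, (7,1) g=1 f=10, (7,3) g=1 f=8]; closed=[(6,2), (7,2)]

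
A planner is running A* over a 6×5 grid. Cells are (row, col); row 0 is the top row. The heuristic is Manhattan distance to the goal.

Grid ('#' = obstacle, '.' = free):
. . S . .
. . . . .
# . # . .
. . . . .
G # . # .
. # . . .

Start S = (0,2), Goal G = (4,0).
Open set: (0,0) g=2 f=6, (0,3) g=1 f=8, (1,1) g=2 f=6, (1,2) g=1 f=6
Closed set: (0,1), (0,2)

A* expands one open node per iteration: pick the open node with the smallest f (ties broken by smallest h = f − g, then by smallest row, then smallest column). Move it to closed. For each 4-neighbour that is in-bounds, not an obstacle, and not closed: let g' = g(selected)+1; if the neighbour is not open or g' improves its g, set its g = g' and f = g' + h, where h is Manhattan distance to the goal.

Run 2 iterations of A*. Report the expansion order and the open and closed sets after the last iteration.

step 1: expand (0,0) (f=6, h=4) → closed; open now [(0,3) g=1 f=8, (1,0) g=3 f=6, (1,1) g=2 f=6, (1,2) g=1 f=6]
step 2: expand (1,0) (f=6, h=3) → closed; open now [(0,3) g=1 f=8, (1,1) g=2 f=6, (1,2) g=1 f=6]

order=[(0,0) → (1,0)]; open=[(0,3) g=1 f=8, (1,1) g=2 f=6, (1,2) g=1 f=6]; closed=[(0,0), (0,1), (0,2), (1,0)]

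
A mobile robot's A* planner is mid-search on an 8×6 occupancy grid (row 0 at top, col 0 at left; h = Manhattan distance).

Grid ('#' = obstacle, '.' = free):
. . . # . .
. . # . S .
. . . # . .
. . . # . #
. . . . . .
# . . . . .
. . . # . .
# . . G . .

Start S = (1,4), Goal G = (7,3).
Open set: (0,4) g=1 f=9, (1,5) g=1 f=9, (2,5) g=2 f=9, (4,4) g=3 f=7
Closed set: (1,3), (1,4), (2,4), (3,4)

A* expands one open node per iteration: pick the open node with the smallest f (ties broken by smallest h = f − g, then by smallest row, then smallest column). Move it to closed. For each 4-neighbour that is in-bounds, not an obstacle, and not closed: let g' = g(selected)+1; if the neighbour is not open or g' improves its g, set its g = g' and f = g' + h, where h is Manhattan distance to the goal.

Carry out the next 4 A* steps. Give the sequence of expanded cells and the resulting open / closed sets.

step 1: expand (4,4) (f=7, h=4) → closed; open now [(0,4) g=1 f=9, (1,5) g=1 f=9, (2,5) g=2 f=9, (4,3) g=4 f=7, (4,5) g=4 f=9, (5,4) g=4 f=7]
step 2: expand (4,3) (f=7, h=3) → closed; open now [(0,4) g=1 f=9, (1,5) g=1 f=9, (2,5) g=2 f=9, (4,2) g=5 f=9, (4,5) g=4 f=9, (5,3) g=5 f=7, (5,4) g=4 f=7]
step 3: expand (5,3) (f=7, h=2) → closed; open now [(0,4) g=1 f=9, (1,5) g=1 f=9, (2,5) g=2 f=9, (4,2) g=5 f=9, (4,5) g=4 f=9, (5,2) g=6 f=9, (5,4) g=4 f=7]
step 4: expand (5,4) (f=7, h=3) → closed; open now [(0,4) g=1 f=9, (1,5) g=1 f=9, (2,5) g=2 f=9, (4,2) g=5 f=9, (4,5) g=4 f=9, (5,2) g=6 f=9, (5,5) g=5 f=9, (6,4) g=5 f=7]

order=[(4,4) → (4,3) → (5,3) → (5,4)]; open=[(0,4) g=1 f=9, (1,5) g=1 f=9, (2,5) g=2 f=9, (4,2) g=5 f=9, (4,5) g=4 f=9, (5,2) g=6 f=9, (5,5) g=5 f=9, (6,4) g=5 f=7]; closed=[(1,3), (1,4), (2,4), (3,4), (4,3), (4,4), (5,3), (5,4)]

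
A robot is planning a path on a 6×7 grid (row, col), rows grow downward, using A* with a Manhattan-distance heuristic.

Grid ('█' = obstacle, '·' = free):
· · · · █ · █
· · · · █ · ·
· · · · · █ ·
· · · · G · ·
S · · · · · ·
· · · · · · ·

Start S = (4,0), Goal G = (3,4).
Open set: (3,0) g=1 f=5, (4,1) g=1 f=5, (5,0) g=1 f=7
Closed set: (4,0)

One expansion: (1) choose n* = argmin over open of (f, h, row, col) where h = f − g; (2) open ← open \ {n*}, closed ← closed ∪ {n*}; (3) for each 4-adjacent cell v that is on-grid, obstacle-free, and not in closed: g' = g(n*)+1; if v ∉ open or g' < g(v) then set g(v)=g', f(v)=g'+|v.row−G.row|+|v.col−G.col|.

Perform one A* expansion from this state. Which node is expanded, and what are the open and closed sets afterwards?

step 1: expand (3,0) (f=5, h=4) → closed; open now [(2,0) g=2 f=7, (3,1) g=2 f=5, (4,1) g=1 f=5, (5,0) g=1 f=7]

expanded=(3,0); open=[(2,0) g=2 f=7, (3,1) g=2 f=5, (4,1) g=1 f=5, (5,0) g=1 f=7]; closed=[(3,0), (4,0)]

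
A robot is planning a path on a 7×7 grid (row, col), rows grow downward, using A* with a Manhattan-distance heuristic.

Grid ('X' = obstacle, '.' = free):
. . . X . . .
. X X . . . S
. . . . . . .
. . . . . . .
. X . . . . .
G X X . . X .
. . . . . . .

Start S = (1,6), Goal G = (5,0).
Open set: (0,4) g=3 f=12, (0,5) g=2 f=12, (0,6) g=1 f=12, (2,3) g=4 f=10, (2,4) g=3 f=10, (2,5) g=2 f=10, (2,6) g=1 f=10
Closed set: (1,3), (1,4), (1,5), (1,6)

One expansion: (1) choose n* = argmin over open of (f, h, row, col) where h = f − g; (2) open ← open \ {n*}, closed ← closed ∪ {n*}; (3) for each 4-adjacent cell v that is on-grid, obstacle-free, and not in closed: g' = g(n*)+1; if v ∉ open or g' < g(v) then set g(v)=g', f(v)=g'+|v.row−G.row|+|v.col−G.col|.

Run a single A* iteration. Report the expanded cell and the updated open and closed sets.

expanded=(2,3); open=[(0,4) g=3 f=12, (0,5) g=2 f=12, (0,6) g=1 f=12, (2,2) g=5 f=10, (2,4) g=3 f=10, (2,5) g=2 f=10, (2,6) g=1 f=10, (3,3) g=5 f=10]; closed=[(1,3), (1,4), (1,5), (1,6), (2,3)]

step 1: expand (2,3) (f=10, h=6) → closed; open now [(0,4) g=3 f=12, (0,5) g=2 f=12, (0,6) g=1 f=12, (2,2) g=5 f=10, (2,4) g=3 f=10, (2,5) g=2 f=10, (2,6) g=1 f=10, (3,3) g=5 f=10]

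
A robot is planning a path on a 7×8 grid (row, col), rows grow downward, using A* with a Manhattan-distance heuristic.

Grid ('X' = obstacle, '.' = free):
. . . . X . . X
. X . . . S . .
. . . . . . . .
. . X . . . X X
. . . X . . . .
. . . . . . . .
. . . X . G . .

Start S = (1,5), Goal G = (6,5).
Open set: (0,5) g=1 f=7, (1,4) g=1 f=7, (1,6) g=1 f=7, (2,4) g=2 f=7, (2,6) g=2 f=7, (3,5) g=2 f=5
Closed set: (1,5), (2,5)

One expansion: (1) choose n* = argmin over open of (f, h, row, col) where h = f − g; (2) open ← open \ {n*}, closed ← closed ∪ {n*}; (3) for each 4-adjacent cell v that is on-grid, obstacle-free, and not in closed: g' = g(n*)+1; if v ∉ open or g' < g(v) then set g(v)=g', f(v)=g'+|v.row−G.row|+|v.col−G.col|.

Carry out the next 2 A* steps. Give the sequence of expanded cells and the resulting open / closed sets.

order=[(3,5) → (4,5)]; open=[(0,5) g=1 f=7, (1,4) g=1 f=7, (1,6) g=1 f=7, (2,4) g=2 f=7, (2,6) g=2 f=7, (3,4) g=3 f=7, (4,4) g=4 f=7, (4,6) g=4 f=7, (5,5) g=4 f=5]; closed=[(1,5), (2,5), (3,5), (4,5)]

step 1: expand (3,5) (f=5, h=3) → closed; open now [(0,5) g=1 f=7, (1,4) g=1 f=7, (1,6) g=1 f=7, (2,4) g=2 f=7, (2,6) g=2 f=7, (3,4) g=3 f=7, (4,5) g=3 f=5]
step 2: expand (4,5) (f=5, h=2) → closed; open now [(0,5) g=1 f=7, (1,4) g=1 f=7, (1,6) g=1 f=7, (2,4) g=2 f=7, (2,6) g=2 f=7, (3,4) g=3 f=7, (4,4) g=4 f=7, (4,6) g=4 f=7, (5,5) g=4 f=5]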